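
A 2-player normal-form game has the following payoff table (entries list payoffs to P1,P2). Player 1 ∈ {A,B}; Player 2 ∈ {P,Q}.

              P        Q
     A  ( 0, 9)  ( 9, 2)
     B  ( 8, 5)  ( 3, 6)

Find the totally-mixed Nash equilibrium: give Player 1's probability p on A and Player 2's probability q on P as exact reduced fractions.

P1 indiff ⇒ q·0+(1-q)·9 = q·8+(1-q)·3 ⇒ q(-8) = (1-q)(-6) ⇒ q = 3/7
P2 indiff ⇒ p·9+(1-p)·5 = p·2+(1-p)·6 ⇒ p(7) = (1-p)(1) ⇒ p = 1/8

(p,q) = (1/8, 3/7)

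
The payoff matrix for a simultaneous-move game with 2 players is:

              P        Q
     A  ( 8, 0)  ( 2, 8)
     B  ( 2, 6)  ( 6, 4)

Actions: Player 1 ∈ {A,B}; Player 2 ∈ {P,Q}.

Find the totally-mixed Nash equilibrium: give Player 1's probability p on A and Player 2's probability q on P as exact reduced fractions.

(p,q) = (1/5, 2/5)

P1 indiff ⇒ q·8+(1-q)·2 = q·2+(1-q)·6 ⇒ q(6) = (1-q)(4) ⇒ q = 2/5
P2 indiff ⇒ p·0+(1-p)·6 = p·8+(1-p)·4 ⇒ p(-8) = (1-p)(-2) ⇒ p = 1/5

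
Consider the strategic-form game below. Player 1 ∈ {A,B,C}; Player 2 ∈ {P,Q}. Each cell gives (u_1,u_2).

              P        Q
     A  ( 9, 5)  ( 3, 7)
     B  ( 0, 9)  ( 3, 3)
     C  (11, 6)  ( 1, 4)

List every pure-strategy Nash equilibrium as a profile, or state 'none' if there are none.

(A,P): not NE [P1→C gives 11>9; P2→Q gives 7>5]
(A,Q): NE
(B,P): not NE [P1→C gives 11>0]
(B,Q): not NE [P2→P gives 9>3]
(C,P): NE
(C,Q): not NE [P1→B gives 3>1; P2→P gives 6>4]

PSNE = {(A,Q), (C,P)}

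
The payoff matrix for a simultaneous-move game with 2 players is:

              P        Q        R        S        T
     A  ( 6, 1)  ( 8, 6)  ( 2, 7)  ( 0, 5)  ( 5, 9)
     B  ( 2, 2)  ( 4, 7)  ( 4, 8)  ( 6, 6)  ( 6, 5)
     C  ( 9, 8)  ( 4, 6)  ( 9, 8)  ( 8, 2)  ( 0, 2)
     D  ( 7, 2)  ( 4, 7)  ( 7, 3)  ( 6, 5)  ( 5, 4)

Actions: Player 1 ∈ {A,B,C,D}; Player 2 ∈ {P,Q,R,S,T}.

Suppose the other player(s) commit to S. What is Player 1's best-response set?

u_1(A vs S) = 0
u_1(B vs S) = 6
u_1(C vs S) = 8
u_1(D vs S) = 6
max payoff 8 at {C}

P1 best: {C}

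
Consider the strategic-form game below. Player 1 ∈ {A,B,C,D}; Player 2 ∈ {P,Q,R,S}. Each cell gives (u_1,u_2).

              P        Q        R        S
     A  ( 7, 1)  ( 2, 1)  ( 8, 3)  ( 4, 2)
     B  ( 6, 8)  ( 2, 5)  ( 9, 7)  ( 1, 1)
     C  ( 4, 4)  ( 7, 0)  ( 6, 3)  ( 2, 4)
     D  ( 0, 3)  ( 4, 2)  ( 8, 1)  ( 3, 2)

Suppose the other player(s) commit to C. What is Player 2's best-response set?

BR_2 = {P,S}

u_2(P vs C) = 4
u_2(Q vs C) = 0
u_2(R vs C) = 3
u_2(S vs C) = 4
max payoff 4 at {P,S}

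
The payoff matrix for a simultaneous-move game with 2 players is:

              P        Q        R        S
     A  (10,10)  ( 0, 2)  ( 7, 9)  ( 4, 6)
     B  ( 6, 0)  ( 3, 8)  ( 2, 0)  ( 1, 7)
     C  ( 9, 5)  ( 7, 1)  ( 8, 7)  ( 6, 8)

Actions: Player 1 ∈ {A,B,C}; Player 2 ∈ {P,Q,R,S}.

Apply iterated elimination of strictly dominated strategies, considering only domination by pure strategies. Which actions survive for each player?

Remaining: P1:{A,C} P2:{P,R,S}

P1 drop B (C beats it: P:9>6 Q:7>3 R:8>2 S:6>1)
P2 drop Q (P beats it: A:10>2 C:5>1)
P1→{A,C} P2→{P,R,S}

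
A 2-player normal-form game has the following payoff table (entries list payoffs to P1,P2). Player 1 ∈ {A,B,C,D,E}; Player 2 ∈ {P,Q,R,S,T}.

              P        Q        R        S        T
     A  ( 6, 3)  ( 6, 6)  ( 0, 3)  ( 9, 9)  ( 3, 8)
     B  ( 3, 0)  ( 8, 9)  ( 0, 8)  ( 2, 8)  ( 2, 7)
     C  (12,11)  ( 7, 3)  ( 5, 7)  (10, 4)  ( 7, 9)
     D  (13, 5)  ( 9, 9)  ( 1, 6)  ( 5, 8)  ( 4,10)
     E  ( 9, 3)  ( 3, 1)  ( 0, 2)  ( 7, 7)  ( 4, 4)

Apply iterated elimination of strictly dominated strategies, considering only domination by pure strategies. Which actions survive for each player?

P1 drop A (C beats it: P:12>6 Q:7>6 R:5>0 S:10>9 T:7>3)
P1 drop B (D beats it: P:13>3 Q:9>8 R:1>0 S:5>2 T:4>2)
P1 drop E (C beats it: P:12>9 Q:7>3 R:5>0 S:10>7 T:7>4)
P2 drop Q (T beats it: C:9>3 D:10>9)
P2 drop R (T beats it: C:9>7 D:10>6)
P2 drop S (T beats it: C:9>4 D:10>8)
P1→{C,D} P2→{P,T}

Remaining: P1:{C,D} P2:{P,T}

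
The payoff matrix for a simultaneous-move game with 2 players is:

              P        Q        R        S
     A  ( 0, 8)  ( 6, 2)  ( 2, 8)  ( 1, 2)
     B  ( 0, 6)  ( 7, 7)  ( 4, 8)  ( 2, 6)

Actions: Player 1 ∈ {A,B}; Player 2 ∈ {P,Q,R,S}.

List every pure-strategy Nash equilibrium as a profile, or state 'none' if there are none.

Nash profiles: (A,P), (B,R)

(A,P): NE
(A,Q): not NE [P1→B gives 7>6; P2→R gives 8>2]
(A,R): not NE [P1→B gives 4>2]
(A,S): not NE [P1→B gives 2>1; P2→R gives 8>2]
(B,P): not NE [P2→R gives 8>6]
(B,Q): not NE [P2→R gives 8>7]
(B,R): NE
(B,S): not NE [P2→R gives 8>6]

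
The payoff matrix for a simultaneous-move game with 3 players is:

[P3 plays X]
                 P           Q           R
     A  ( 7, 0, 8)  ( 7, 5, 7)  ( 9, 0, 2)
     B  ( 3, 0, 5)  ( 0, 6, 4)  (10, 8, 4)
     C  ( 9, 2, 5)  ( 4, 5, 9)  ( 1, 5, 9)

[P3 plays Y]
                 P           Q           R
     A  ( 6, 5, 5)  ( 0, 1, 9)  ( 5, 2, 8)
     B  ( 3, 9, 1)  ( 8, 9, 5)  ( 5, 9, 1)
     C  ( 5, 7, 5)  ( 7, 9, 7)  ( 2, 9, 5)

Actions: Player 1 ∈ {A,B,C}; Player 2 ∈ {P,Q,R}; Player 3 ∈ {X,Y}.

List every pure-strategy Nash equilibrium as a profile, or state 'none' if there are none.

(A,P,X): not NE [P1→C gives 9>7; P2→Q gives 5>0]
(A,P,Y): not NE [P3→X gives 8>5]
(A,Q,X): not NE [P3→Y gives 9>7]
(A,Q,Y): not NE [P1→B gives 8>0; P2→P gives 5>1]
(A,R,X): not NE [P1→B gives 10>9; P2→Q gives 5>0; P3→Y gives 8>2]
(A,R,Y): not NE [P2→P gives 5>2]
(B,P,X): not NE [P1→C gives 9>3; P2→R gives 8>0]
(B,P,Y): not NE [P1→A gives 6>3; P3→X gives 5>1]
(B,Q,X): not NE [P1→A gives 7>0; P2→R gives 8>6; P3→Y gives 5>4]
(B,Q,Y): NE
(B,R,X): NE
(B,R,Y): not NE [P3→X gives 4>1]
(C,P,X): not NE [P2→R gives 5>2]
(C,P,Y): not NE [P1→A gives 6>5; P2→R gives 9>7]
(C,Q,X): not NE [P1→A gives 7>4]
(C,Q,Y): not NE [P1→B gives 8>7; P3→X gives 9>7]
(C,R,X): not NE [P1→B gives 10>1]
(C,R,Y): not NE [P1→B gives 5>2; P3→X gives 9>5]

PSNE = {(B,Q,Y), (B,R,X)}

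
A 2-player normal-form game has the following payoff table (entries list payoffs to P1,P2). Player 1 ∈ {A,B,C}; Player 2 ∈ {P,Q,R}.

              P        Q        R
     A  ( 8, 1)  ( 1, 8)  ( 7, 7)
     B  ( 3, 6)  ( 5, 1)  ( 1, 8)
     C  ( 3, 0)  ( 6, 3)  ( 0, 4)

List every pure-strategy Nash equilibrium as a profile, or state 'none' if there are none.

Equilibria: none

(A,P): not NE [P2→Q gives 8>1]
(A,Q): not NE [P1→C gives 6>1]
(A,R): not NE [P2→Q gives 8>7]
(B,P): not NE [P1→A gives 8>3; P2→R gives 8>6]
(B,Q): not NE [P1→C gives 6>5; P2→R gives 8>1]
(B,R): not NE [P1→A gives 7>1]
(C,P): not NE [P1→A gives 8>3; P2→R gives 4>0]
(C,Q): not NE [P2→R gives 4>3]
(C,R): not NE [P1→A gives 7>0]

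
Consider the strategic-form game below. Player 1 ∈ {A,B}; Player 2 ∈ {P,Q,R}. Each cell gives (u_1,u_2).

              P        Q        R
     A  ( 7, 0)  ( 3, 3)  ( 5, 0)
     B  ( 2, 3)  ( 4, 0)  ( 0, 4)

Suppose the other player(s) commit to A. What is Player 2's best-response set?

BR_2 = {Q}

u_2(P vs A) = 0
u_2(Q vs A) = 3
u_2(R vs A) = 0
max payoff 3 at {Q}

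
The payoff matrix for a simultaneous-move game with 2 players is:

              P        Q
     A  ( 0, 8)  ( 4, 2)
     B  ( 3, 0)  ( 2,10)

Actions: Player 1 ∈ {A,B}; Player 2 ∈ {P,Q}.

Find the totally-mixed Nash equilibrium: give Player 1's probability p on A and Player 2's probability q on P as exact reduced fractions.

P1 indiff ⇒ q·0+(1-q)·4 = q·3+(1-q)·2 ⇒ q(-3) = (1-q)(-2) ⇒ q = 2/5
P2 indiff ⇒ p·8+(1-p)·0 = p·2+(1-p)·10 ⇒ p(6) = (1-p)(10) ⇒ p = 5/8

P1 mixes 5/8 on A; P2 mixes 2/5 on P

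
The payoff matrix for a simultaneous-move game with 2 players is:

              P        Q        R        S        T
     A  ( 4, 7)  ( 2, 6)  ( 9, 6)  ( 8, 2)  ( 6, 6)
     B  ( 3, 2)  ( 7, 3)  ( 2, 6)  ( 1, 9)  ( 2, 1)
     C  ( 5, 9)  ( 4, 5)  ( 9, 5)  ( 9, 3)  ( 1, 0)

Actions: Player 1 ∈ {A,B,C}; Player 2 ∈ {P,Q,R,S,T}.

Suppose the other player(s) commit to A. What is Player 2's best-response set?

P2 best: {P}

u_2(P vs A) = 7
u_2(Q vs A) = 6
u_2(R vs A) = 6
u_2(S vs A) = 2
u_2(T vs A) = 6
max payoff 7 at {P}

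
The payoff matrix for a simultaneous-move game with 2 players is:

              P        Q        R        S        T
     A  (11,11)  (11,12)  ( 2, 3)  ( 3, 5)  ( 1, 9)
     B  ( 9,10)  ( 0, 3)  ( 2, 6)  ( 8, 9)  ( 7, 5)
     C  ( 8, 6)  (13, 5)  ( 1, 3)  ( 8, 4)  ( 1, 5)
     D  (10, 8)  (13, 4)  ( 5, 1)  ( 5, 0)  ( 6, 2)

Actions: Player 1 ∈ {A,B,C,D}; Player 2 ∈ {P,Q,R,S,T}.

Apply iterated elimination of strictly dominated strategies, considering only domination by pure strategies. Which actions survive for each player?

Survivors P1:{A,C,D} P2:{P,Q}

P2 drop R (P beats it: A:11>3 B:10>6 C:6>3 D:8>1)
P2 drop S (P beats it: A:11>5 B:10>9 C:6>4 D:8>0)
P2 drop T (P beats it: A:11>9 B:10>5 C:6>5 D:8>2)
P1 drop B (A beats it: P:11>9 Q:11>0)
P1→{A,C,D} P2→{P,Q}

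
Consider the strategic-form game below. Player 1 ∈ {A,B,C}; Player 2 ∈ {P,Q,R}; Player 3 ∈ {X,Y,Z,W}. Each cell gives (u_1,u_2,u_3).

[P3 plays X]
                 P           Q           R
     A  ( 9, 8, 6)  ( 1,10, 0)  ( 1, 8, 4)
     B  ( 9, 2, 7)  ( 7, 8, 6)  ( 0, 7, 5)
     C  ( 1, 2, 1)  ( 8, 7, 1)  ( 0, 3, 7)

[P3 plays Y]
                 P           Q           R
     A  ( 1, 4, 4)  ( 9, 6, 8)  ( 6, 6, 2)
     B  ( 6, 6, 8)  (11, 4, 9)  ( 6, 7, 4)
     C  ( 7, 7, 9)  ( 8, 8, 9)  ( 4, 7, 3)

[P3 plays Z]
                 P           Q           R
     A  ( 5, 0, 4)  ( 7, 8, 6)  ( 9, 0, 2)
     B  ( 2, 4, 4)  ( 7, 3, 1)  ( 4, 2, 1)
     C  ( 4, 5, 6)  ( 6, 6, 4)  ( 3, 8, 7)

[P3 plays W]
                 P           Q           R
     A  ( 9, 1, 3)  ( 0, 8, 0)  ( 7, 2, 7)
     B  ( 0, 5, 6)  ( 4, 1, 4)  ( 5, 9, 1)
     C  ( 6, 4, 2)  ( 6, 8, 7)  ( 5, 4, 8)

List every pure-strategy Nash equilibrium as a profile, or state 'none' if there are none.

Equilibria: none

(A,P,X): not NE [P2→Q gives 10>8]
(A,P,Y): not NE [P1→C gives 7>1; P2→R gives 6>4; P3→X gives 6>4]
(A,P,Z): not NE [P2→Q gives 8>0; P3→X gives 6>4]
(A,P,W): not NE [P2→Q gives 8>1; P3→X gives 6>3]
(A,Q,X): not NE [P1→C gives 8>1; P3→Y gives 8>0]
(A,Q,Y): not NE [P1→B gives 11>9]
(A,Q,Z): not NE [P3→Y gives 8>6]
(A,Q,W): not NE [P1→C gives 6>0; P3→Y gives 8>0]
(A,R,X): not NE [P2→Q gives 10>8; P3→W gives 7>4]
(A,R,Y): not NE [P3→W gives 7>2]
(A,R,Z): not NE [P2→Q gives 8>0; P3→W gives 7>2]
(A,R,W): not NE [P2→Q gives 8>2]
(B,P,X): not NE [P2→Q gives 8>2; P3→Y gives 8>7]
(B,P,Y): not NE [P1→C gives 7>6; P2→R gives 7>6]
(B,P,Z): not NE [P1→A gives 5>2; P3→Y gives 8>4]
(B,P,W): not NE [P1→A gives 9>0; P2→R gives 9>5; P3→Y gives 8>6]
(B,Q,X): not NE [P1→C gives 8>7; P3→Y gives 9>6]
(B,Q,Y): not NE [P2→R gives 7>4]
(B,Q,Z): not NE [P2→P gives 4>3; P3→Y gives 9>1]
(B,Q,W): not NE [P1→C gives 6>4; P2→R gives 9>1; P3→Y gives 9>4]
(B,R,X): not NE [P1→A gives 1>0; P2→Q gives 8>7]
(B,R,Y): not NE [P3→X gives 5>4]
(B,R,Z): not NE [P1→A gives 9>4; P2→P gives 4>2; P3→X gives 5>1]
(B,R,W): not NE [P1→A gives 7>5; P3→X gives 5>1]
(C,P,X): not NE [P1→B gives 9>1; P2→Q gives 7>2; P3→Y gives 9>1]
(C,P,Y): not NE [P2→Q gives 8>7]
(C,P,Z): not NE [P1→A gives 5>4; P2→R gives 8>5; P3→Y gives 9>6]
(C,P,W): not NE [P1→A gives 9>6; P2→Q gives 8>4; P3→Y gives 9>2]
(C,Q,X): not NE [P3→Y gives 9>1]
(C,Q,Y): not NE [P1→B gives 11>8]
(C,Q,Z): not NE [P1→B gives 7>6; P2→R gives 8>6; P3→Y gives 9>4]
(C,Q,W): not NE [P3→Y gives 9>7]
(C,R,X): not NE [P1→A gives 1>0; P2→Q gives 7>3; P3→W gives 8>7]
(C,R,Y): not NE [P1→B gives 6>4; P2→Q gives 8>7; P3→W gives 8>3]
(C,R,Z): not NE [P1→A gives 9>3; P3→W gives 8>7]
(C,R,W): not NE [P1→A gives 7>5; P2→Q gives 8>4]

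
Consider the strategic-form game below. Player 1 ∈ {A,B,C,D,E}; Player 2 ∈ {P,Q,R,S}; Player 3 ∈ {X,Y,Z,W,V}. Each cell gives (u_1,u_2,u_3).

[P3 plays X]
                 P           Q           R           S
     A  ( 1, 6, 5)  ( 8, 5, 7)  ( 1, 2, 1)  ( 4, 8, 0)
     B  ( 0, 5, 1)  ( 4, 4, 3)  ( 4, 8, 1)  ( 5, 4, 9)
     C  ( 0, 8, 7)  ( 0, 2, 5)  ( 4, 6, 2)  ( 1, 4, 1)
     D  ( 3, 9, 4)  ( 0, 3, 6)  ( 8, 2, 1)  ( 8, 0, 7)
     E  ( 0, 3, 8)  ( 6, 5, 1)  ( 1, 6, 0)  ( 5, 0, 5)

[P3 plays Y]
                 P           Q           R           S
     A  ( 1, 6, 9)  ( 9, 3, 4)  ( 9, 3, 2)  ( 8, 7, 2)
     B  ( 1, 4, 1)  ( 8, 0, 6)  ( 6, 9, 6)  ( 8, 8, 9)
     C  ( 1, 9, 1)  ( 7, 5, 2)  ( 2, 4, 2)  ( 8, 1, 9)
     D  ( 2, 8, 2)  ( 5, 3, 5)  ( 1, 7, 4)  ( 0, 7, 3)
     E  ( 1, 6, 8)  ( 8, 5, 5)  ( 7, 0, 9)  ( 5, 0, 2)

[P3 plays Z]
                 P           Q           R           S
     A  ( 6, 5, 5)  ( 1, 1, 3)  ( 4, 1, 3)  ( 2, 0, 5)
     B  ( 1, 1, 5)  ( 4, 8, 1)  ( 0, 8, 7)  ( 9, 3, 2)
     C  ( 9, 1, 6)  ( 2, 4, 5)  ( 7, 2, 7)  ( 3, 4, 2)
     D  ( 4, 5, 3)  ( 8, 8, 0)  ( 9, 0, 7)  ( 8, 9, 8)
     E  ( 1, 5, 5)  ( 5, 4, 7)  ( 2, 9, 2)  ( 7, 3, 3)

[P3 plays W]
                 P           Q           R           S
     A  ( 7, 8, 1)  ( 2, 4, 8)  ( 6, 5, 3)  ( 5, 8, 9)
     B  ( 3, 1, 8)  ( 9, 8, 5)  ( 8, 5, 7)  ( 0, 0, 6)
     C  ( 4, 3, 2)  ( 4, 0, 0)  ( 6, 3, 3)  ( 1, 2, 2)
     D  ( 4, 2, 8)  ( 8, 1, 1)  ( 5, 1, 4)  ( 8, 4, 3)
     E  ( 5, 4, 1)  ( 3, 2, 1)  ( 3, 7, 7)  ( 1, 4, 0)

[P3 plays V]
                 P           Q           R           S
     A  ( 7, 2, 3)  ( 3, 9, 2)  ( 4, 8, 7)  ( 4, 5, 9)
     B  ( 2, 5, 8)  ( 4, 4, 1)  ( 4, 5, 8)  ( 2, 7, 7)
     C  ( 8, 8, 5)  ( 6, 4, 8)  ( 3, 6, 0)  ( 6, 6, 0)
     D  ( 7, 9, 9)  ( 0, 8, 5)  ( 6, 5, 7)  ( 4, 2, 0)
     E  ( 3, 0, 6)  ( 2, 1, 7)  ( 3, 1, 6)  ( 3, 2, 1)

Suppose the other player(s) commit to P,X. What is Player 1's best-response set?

P1 best: {D}

u_1(A vs P,X) = 1
u_1(B vs P,X) = 0
u_1(C vs P,X) = 0
u_1(D vs P,X) = 3
u_1(E vs P,X) = 0
max payoff 3 at {D}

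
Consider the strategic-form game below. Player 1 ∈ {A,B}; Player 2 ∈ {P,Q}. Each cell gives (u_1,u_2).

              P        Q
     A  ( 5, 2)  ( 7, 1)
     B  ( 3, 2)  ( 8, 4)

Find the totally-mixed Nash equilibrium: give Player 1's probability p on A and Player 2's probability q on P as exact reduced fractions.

(p,q) = (2/3, 1/3)

P1 indiff ⇒ q·5+(1-q)·7 = q·3+(1-q)·8 ⇒ q(2) = (1-q)(1) ⇒ q = 1/3
P2 indiff ⇒ p·2+(1-p)·2 = p·1+(1-p)·4 ⇒ p(1) = (1-p)(2) ⇒ p = 2/3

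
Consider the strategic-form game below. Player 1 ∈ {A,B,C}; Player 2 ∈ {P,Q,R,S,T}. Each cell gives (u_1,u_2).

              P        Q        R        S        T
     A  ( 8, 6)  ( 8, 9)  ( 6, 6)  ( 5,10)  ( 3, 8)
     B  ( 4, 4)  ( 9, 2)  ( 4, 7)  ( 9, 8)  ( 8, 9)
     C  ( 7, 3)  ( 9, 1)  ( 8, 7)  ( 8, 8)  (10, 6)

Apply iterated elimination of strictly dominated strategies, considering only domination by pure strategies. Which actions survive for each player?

P2 drop P (S beats it: A:10>6 B:8>4 C:8>3)
P1 drop A (C beats it: Q:9>8 R:8>6 S:8>5 T:10>3)
P2 drop Q (R beats it: B:7>2 C:7>1)
P2 drop R (S beats it: B:8>7 C:8>7)
P1→{B,C} P2→{S,T}

Survivors P1:{B,C} P2:{S,T}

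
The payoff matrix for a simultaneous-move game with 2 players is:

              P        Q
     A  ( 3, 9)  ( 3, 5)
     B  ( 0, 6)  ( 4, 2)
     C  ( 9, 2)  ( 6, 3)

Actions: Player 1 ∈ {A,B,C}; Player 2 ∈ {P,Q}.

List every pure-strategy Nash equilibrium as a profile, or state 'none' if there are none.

Nash profiles: (C,Q)

(A,P): not NE [P1→C gives 9>3]
(A,Q): not NE [P1→C gives 6>3; P2→P gives 9>5]
(B,P): not NE [P1→C gives 9>0]
(B,Q): not NE [P1→C gives 6>4; P2→P gives 6>2]
(C,P): not NE [P2→Q gives 3>2]
(C,Q): NE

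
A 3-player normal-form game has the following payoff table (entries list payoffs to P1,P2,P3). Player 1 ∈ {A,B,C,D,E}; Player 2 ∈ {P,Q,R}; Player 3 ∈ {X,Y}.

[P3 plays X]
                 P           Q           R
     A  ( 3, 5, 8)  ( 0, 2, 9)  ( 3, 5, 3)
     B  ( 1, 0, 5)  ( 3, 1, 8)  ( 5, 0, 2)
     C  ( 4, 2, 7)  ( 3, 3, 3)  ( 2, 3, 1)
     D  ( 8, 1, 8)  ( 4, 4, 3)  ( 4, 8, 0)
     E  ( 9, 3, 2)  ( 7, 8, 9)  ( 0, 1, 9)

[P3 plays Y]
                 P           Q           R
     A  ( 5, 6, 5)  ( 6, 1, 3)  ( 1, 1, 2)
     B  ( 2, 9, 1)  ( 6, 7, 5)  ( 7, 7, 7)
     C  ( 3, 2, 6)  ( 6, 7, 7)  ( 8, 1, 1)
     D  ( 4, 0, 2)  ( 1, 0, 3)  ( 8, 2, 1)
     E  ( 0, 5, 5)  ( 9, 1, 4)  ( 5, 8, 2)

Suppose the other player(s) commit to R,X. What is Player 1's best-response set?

u_1(A vs R,X) = 3
u_1(B vs R,X) = 5
u_1(C vs R,X) = 2
u_1(D vs R,X) = 4
u_1(E vs R,X) = 0
max payoff 5 at {B}

P1 best: {B}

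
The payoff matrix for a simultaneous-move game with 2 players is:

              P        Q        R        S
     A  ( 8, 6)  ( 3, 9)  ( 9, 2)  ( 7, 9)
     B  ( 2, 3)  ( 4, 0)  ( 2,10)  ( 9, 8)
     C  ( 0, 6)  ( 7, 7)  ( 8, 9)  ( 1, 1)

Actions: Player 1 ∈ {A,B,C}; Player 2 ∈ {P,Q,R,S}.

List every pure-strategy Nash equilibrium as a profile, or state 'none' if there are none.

(A,P): not NE [P2→S gives 9>6]
(A,Q): not NE [P1→C gives 7>3]
(A,R): not NE [P2→S gives 9>2]
(A,S): not NE [P1→B gives 9>7]
(B,P): not NE [P1→A gives 8>2; P2→R gives 10>3]
(B,Q): not NE [P1→C gives 7>4; P2→R gives 10>0]
(B,R): not NE [P1→A gives 9>2]
(B,S): not NE [P2→R gives 10>8]
(C,P): not NE [P1→A gives 8>0; P2→R gives 9>6]
(C,Q): not NE [P2→R gives 9>7]
(C,R): not NE [P1→A gives 9>8]
(C,S): not NE [P1→B gives 9>1; P2→R gives 9>1]

No pure NE.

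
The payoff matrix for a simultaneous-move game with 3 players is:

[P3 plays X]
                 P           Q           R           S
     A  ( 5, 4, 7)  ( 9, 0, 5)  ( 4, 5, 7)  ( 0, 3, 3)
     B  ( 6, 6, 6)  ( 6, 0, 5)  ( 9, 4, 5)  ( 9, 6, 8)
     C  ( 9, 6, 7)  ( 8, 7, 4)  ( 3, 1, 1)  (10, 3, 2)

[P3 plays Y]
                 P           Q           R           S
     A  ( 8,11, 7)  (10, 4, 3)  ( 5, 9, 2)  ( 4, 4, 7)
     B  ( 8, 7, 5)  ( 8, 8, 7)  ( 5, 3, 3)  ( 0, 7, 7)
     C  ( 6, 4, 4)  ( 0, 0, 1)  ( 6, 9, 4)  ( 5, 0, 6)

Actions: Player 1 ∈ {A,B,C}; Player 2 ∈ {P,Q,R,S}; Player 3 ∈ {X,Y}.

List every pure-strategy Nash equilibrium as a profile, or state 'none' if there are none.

NE set: (A,P,Y), (C,R,Y)

(A,P,X): not NE [P1→C gives 9>5; P2→R gives 5>4]
(A,P,Y): NE
(A,Q,X): not NE [P2→R gives 5>0]
(A,Q,Y): not NE [P2→P gives 11>4; P3→X gives 5>3]
(A,R,X): not NE [P1→B gives 9>4]
(A,R,Y): not NE [P1→C gives 6>5; P2→P gives 11>9; P3→X gives 7>2]
(A,S,X): not NE [P1→C gives 10>0; P2→R gives 5>3; P3→Y gives 7>3]
(A,S,Y): not NE [P1→C gives 5>4; P2→P gives 11>4]
(B,P,X): not NE [P1→C gives 9>6]
(B,P,Y): not NE [P2→Q gives 8>7; P3→X gives 6>5]
(B,Q,X): not NE [P1→A gives 9>6; P2→S gives 6>0; P3→Y gives 7>5]
(B,Q,Y): not NE [P1→A gives 10>8]
(B,R,X): not NE [P2→S gives 6>4]
(B,R,Y): not NE [P1→C gives 6>5; P2→Q gives 8>3; P3→X gives 5>3]
(B,S,X): not NE [P1→C gives 10>9]
(B,S,Y): not NE [P1→C gives 5>0; P2→Q gives 8>7; P3→X gives 8>7]
(C,P,X): not NE [P2→Q gives 7>6]
(C,P,Y): not NE [P1→B gives 8>6; P2→R gives 9>4; P3→X gives 7>4]
(C,Q,X): not NE [P1→A gives 9>8]
(C,Q,Y): not NE [P1→A gives 10>0; P2→R gives 9>0; P3→X gives 4>1]
(C,R,X): not NE [P1→B gives 9>3; P2→Q gives 7>1; P3→Y gives 4>1]
(C,R,Y): NE
(C,S,X): not NE [P2→Q gives 7>3; P3→Y gives 6>2]
(C,S,Y): not NE [P2→R gives 9>0]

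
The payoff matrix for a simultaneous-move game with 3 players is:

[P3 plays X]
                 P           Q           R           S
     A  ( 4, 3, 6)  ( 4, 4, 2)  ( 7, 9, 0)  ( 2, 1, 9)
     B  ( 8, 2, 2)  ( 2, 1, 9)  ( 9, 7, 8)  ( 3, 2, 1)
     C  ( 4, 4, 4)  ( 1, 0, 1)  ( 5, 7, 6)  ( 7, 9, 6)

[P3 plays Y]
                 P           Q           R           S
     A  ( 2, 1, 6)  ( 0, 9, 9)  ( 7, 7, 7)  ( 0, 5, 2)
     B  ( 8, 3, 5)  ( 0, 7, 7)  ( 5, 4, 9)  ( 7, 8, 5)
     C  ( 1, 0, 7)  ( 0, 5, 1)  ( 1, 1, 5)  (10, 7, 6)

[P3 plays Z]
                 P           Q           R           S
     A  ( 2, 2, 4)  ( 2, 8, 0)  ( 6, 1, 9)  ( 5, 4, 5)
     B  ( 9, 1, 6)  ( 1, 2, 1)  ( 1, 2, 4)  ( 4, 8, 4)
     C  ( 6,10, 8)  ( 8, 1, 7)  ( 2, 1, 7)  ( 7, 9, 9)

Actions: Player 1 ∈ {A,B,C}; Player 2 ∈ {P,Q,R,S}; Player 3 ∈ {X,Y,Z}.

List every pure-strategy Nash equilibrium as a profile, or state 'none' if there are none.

(A,P,X): not NE [P1→B gives 8>4; P2→R gives 9>3]
(A,P,Y): not NE [P1→B gives 8>2; P2→Q gives 9>1]
(A,P,Z): not NE [P1→B gives 9>2; P2→Q gives 8>2; P3→Y gives 6>4]
(A,Q,X): not NE [P2→R gives 9>4; P3→Y gives 9>2]
(A,Q,Y): NE
(A,Q,Z): not NE [P1→C gives 8>2; P3→Y gives 9>0]
(A,R,X): not NE [P1→B gives 9>7; P3→Z gives 9>0]
(A,R,Y): not NE [P2→Q gives 9>7; P3→Z gives 9>7]
(A,R,Z): not NE [P2→Q gives 8>1]
(A,S,X): not NE [P1→C gives 7>2; P2→R gives 9>1]
(A,S,Y): not NE [P1→C gives 10>0; P2→Q gives 9>5; P3→X gives 9>2]
(A,S,Z): not NE [P1→C gives 7>5; P2→Q gives 8>4; P3→X gives 9>5]
(B,P,X): not NE [P2→R gives 7>2; P3→Z gives 6>2]
(B,P,Y): not NE [P2→S gives 8>3; P3→Z gives 6>5]
(B,P,Z): not NE [P2→S gives 8>1]
(B,Q,X): not NE [P1→A gives 4>2; P2→R gives 7>1]
(B,Q,Y): not NE [P2→S gives 8>7; P3→X gives 9>7]
(B,Q,Z): not NE [P1→C gives 8>1; P2→S gives 8>2; P3→X gives 9>1]
(B,R,X): not NE [P3→Y gives 9>8]
(B,R,Y): not NE [P1→A gives 7>5; P2→S gives 8>4]
(B,R,Z): not NE [P1→A gives 6>1; P2→S gives 8>2; P3→Y gives 9>4]
(B,S,X): not NE [P1→C gives 7>3; P2→R gives 7>2; P3→Y gives 5>1]
(B,S,Y): not NE [P1→C gives 10>7]
(B,S,Z): not NE [P1→C gives 7>4; P3→Y gives 5>4]
(C,P,X): not NE [P1→B gives 8>4; P2→S gives 9>4; P3→Z gives 8>4]
(C,P,Y): not NE [P1→B gives 8>1; P2→S gives 7>0; P3→Z gives 8>7]
(C,P,Z): not NE [P1→B gives 9>6]
(C,Q,X): not NE [P1→A gives 4>1; P2→S gives 9>0; P3→Z gives 7>1]
(C,Q,Y): not NE [P2→S gives 7>5; P3→Z gives 7>1]
(C,Q,Z): not NE [P2→P gives 10>1]
(C,R,X): not NE [P1→B gives 9>5; P2→S gives 9>7; P3→Z gives 7>6]
(C,R,Y): not NE [P1→A gives 7>1; P2→S gives 7>1; P3→Z gives 7>5]
(C,R,Z): not NE [P1→A gives 6>2; P2→P gives 10>1]
(C,S,X): not NE [P3→Z gives 9>6]
(C,S,Y): not NE [P3→Z gives 9>6]
(C,S,Z): not NE [P2→P gives 10>9]

PSNE = {(A,Q,Y)}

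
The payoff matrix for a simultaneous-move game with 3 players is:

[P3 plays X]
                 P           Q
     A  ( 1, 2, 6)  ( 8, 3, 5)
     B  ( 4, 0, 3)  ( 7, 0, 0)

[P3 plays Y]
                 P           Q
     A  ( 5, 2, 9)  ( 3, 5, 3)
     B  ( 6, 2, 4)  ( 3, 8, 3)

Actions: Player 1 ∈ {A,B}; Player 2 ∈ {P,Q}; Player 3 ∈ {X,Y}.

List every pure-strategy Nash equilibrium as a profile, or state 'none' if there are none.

(A,P,X): not NE [P1→B gives 4>1; P2→Q gives 3>2; P3→Y gives 9>6]
(A,P,Y): not NE [P1→B gives 6>5; P2→Q gives 5>2]
(A,Q,X): NE
(A,Q,Y): not NE [P3→X gives 5>3]
(B,P,X): not NE [P3→Y gives 4>3]
(B,P,Y): not NE [P2→Q gives 8>2]
(B,Q,X): not NE [P1→A gives 8>7; P3→Y gives 3>0]
(B,Q,Y): NE

PSNE = {(A,Q,X), (B,Q,Y)}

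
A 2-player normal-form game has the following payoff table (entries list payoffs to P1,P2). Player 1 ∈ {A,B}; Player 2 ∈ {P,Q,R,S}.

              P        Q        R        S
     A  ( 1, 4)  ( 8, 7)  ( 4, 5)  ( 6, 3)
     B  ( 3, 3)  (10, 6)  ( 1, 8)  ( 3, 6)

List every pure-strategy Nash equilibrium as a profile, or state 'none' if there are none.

PSNE: ∅

(A,P): not NE [P1→B gives 3>1; P2→Q gives 7>4]
(A,Q): not NE [P1→B gives 10>8]
(A,R): not NE [P2→Q gives 7>5]
(A,S): not NE [P2→Q gives 7>3]
(B,P): not NE [P2→R gives 8>3]
(B,Q): not NE [P2→R gives 8>6]
(B,R): not NE [P1→A gives 4>1]
(B,S): not NE [P1→A gives 6>3; P2→R gives 8>6]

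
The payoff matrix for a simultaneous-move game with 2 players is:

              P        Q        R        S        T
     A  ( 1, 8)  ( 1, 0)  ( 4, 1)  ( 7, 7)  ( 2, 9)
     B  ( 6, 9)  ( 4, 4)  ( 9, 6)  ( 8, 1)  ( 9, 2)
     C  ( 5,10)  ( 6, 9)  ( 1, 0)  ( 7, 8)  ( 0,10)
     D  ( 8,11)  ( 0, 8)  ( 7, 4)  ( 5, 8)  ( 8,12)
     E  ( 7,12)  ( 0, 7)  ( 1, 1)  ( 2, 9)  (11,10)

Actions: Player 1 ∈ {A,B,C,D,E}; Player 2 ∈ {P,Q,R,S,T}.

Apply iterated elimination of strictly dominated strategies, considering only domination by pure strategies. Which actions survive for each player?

P1 drop A (B beats it: P:6>1 Q:4>1 R:9>4 S:8>7 T:9>2)
P2 drop Q (P beats it: B:9>4 C:10>9 D:11>8 E:12>7)
P1 drop C (B beats it: P:6>5 R:9>1 S:8>7 T:9>0)
P2 drop R (P beats it: B:9>6 D:11>4 E:12>1)
P2 drop S (P beats it: B:9>1 D:11>8 E:12>9)
P1 drop B (E beats it: P:7>6 T:11>9)
P1→{D,E} P2→{P,T}

Survivors P1:{D,E} P2:{P,T}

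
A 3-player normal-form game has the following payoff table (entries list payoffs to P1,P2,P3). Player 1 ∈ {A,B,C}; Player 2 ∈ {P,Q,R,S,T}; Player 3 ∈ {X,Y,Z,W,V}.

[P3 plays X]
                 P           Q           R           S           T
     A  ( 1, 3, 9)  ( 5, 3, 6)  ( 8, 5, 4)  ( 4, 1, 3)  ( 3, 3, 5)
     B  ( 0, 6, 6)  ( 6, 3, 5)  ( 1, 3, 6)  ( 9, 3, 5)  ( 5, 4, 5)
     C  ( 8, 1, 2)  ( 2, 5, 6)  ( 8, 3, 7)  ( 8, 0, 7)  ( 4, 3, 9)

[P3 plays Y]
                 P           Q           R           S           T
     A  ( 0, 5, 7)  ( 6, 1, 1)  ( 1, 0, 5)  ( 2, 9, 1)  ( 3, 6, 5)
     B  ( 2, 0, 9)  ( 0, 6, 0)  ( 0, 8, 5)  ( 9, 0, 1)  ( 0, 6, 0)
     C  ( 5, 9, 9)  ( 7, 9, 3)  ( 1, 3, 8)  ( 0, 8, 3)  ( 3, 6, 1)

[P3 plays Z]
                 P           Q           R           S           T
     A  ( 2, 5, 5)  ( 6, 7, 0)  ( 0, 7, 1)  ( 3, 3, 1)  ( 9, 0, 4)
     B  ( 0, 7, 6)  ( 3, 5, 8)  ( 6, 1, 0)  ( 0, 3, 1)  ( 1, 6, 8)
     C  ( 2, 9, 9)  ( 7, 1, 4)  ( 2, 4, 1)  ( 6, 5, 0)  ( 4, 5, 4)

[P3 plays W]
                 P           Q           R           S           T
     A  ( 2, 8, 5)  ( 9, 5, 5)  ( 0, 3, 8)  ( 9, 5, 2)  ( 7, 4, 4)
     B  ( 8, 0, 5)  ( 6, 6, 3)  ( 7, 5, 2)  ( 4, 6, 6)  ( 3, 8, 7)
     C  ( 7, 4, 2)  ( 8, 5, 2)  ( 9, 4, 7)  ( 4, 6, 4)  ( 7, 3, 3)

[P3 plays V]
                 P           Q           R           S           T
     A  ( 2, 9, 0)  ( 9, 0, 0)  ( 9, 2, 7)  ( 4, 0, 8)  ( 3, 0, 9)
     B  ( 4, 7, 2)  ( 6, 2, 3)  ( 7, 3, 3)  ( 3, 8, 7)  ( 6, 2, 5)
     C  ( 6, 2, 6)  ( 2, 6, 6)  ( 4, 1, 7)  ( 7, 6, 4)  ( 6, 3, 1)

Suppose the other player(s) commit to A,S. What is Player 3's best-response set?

BR_3 = {V}

u_3(X vs A,S) = 3
u_3(Y vs A,S) = 1
u_3(Z vs A,S) = 1
u_3(W vs A,S) = 2
u_3(V vs A,S) = 8
max payoff 8 at {V}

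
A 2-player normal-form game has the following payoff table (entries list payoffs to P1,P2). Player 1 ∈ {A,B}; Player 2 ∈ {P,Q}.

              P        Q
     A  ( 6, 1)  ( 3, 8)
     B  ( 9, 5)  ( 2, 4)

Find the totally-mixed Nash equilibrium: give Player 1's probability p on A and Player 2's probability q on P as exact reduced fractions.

P1 indiff ⇒ q·6+(1-q)·3 = q·9+(1-q)·2 ⇒ q(-3) = (1-q)(-1) ⇒ q = 1/4
P2 indiff ⇒ p·1+(1-p)·5 = p·8+(1-p)·4 ⇒ p(-7) = (1-p)(-1) ⇒ p = 1/8

(p,q) = (1/8, 1/4)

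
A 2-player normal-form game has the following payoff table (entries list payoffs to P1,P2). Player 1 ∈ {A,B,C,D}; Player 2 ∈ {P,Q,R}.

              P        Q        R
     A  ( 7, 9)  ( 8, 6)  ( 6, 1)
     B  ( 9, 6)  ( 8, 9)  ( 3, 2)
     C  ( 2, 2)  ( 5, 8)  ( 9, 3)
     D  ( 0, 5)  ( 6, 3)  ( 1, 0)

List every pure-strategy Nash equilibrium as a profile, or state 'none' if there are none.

(A,P): not NE [P1→B gives 9>7]
(A,Q): not NE [P2→P gives 9>6]
(A,R): not NE [P1→C gives 9>6; P2→P gives 9>1]
(B,P): not NE [P2→Q gives 9>6]
(B,Q): NE
(B,R): not NE [P1→C gives 9>3; P2→Q gives 9>2]
(C,P): not NE [P1→B gives 9>2; P2→Q gives 8>2]
(C,Q): not NE [P1→B gives 8>5]
(C,R): not NE [P2→Q gives 8>3]
(D,P): not NE [P1→B gives 9>0]
(D,Q): not NE [P1→B gives 8>6; P2→P gives 5>3]
(D,R): not NE [P1→C gives 9>1; P2→P gives 5>0]

PSNE = {(B,Q)}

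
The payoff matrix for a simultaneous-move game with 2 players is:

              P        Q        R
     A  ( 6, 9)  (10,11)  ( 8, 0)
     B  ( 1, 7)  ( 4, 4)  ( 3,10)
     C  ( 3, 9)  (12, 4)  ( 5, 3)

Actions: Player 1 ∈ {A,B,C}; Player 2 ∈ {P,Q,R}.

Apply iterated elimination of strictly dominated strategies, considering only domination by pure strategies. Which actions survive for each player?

P1 drop B (A beats it: P:6>1 Q:10>4 R:8>3)
P2 drop R (P beats it: A:9>0 C:9>3)
P1→{A,C} P2→{P,Q}

Remaining: P1:{A,C} P2:{P,Q}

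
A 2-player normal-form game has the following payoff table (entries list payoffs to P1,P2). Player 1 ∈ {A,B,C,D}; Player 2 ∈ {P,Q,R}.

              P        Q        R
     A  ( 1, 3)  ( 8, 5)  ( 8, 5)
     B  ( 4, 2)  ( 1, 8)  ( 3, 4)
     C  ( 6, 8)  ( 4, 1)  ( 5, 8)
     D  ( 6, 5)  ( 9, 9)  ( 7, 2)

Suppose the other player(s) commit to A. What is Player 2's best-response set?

u_2(P vs A) = 3
u_2(Q vs A) = 5
u_2(R vs A) = 5
max payoff 5 at {Q,R}

argmax u_2 = {Q,R}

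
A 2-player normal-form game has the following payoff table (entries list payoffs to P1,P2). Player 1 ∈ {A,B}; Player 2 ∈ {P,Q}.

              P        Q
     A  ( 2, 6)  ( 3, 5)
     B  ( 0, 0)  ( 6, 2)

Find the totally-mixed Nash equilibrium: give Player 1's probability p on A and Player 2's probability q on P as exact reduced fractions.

p=2/3, q=3/5

P1 indiff ⇒ q·2+(1-q)·3 = q·0+(1-q)·6 ⇒ q(2) = (1-q)(3) ⇒ q = 3/5
P2 indiff ⇒ p·6+(1-p)·0 = p·5+(1-p)·2 ⇒ p(1) = (1-p)(2) ⇒ p = 2/3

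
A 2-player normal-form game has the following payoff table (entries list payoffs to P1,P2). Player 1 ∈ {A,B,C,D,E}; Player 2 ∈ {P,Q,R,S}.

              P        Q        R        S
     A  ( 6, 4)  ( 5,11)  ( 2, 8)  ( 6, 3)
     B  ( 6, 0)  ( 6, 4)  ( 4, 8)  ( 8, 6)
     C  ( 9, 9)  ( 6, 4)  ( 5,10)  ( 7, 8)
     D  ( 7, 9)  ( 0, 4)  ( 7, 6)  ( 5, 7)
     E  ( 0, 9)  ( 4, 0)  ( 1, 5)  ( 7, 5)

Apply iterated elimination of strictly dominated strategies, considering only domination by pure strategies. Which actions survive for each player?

P1 drop A (C beats it: P:9>6 Q:6>5 R:5>2 S:7>6)
P1 drop E (B beats it: P:6>0 Q:6>4 R:4>1 S:8>7)
P2 drop Q (R beats it: B:8>4 C:10>4 D:6>4)
P1→{B,C,D} P2→{P,R,S}

Remaining: P1:{B,C,D} P2:{P,R,S}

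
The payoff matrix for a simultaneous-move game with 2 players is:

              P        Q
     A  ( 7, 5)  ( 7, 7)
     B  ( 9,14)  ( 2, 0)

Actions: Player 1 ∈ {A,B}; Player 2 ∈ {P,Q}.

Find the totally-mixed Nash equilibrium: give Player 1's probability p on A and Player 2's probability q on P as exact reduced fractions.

(p,q) = (7/8, 5/7)

P1 indiff ⇒ q·7+(1-q)·7 = q·9+(1-q)·2 ⇒ q(-2) = (1-q)(-5) ⇒ q = 5/7
P2 indiff ⇒ p·5+(1-p)·14 = p·7+(1-p)·0 ⇒ p(-2) = (1-p)(-14) ⇒ p = 7/8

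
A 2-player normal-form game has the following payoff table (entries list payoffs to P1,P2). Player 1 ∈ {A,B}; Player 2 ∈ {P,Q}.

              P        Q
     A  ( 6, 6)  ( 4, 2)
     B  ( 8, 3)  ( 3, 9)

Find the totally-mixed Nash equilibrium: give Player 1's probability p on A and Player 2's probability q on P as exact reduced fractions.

(p,q) = (3/5, 1/3)

P1 indiff ⇒ q·6+(1-q)·4 = q·8+(1-q)·3 ⇒ q(-2) = (1-q)(-1) ⇒ q = 1/3
P2 indiff ⇒ p·6+(1-p)·3 = p·2+(1-p)·9 ⇒ p(4) = (1-p)(6) ⇒ p = 3/5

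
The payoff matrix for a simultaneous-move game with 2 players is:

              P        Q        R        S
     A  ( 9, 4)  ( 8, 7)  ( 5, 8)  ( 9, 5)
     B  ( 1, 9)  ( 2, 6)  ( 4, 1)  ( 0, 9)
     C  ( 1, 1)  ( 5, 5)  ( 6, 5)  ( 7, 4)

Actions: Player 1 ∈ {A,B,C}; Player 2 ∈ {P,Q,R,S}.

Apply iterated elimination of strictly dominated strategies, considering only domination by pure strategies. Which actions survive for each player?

Remaining: P1:{A,C} P2:{Q,R}

P1 drop B (A beats it: P:9>1 Q:8>2 R:5>4 S:9>0)
P2 drop P (Q beats it: A:7>4 C:5>1)
P2 drop S (Q beats it: A:7>5 C:5>4)
P1→{A,C} P2→{Q,R}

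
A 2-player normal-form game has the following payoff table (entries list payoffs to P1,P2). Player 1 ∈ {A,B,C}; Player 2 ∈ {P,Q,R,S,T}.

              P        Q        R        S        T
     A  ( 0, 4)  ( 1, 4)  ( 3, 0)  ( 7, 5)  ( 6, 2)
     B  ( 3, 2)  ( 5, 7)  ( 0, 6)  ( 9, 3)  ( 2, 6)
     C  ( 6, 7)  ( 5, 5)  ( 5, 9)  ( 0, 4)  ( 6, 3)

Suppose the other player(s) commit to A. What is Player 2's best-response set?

BR_2 = {S}

u_2(P vs A) = 4
u_2(Q vs A) = 4
u_2(R vs A) = 0
u_2(S vs A) = 5
u_2(T vs A) = 2
max payoff 5 at {S}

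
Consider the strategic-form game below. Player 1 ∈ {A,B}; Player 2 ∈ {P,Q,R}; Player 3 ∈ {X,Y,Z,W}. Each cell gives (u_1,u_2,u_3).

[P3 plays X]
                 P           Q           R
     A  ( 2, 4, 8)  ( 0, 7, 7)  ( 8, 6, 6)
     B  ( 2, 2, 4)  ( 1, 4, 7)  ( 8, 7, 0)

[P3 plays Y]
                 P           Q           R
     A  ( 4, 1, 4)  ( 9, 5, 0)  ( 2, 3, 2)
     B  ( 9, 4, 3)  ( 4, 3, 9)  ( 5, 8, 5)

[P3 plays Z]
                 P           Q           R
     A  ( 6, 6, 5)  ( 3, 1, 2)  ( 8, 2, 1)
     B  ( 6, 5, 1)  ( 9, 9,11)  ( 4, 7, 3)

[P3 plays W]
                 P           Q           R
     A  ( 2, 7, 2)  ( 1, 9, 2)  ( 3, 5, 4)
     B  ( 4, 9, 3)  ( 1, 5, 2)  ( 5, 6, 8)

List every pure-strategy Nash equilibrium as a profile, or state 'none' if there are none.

(A,P,X): not NE [P2→Q gives 7>4]
(A,P,Y): not NE [P1→B gives 9>4; P2→Q gives 5>1; P3→X gives 8>4]
(A,P,Z): not NE [P3→X gives 8>5]
(A,P,W): not NE [P1→B gives 4>2; P2→Q gives 9>7; P3→X gives 8>2]
(A,Q,X): not NE [P1→B gives 1>0]
(A,Q,Y): not NE [P3→X gives 7>0]
(A,Q,Z): not NE [P1→B gives 9>3; P2→P gives 6>1; P3→X gives 7>2]
(A,Q,W): not NE [P3→X gives 7>2]
(A,R,X): not NE [P2→Q gives 7>6]
(A,R,Y): not NE [P1→B gives 5>2; P2→Q gives 5>3; P3→X gives 6>2]
(A,R,Z): not NE [P2→P gives 6>2; P3→X gives 6>1]
(A,R,W): not NE [P1→B gives 5>3; P2→Q gives 9>5; P3→X gives 6>4]
(B,P,X): not NE [P2→R gives 7>2]
(B,P,Y): not NE [P2→R gives 8>4; P3→X gives 4>3]
(B,P,Z): not NE [P2→Q gives 9>5; P3→X gives 4>1]
(B,P,W): not NE [P3→X gives 4>3]
(B,Q,X): not NE [P2→R gives 7>4; P3→Z gives 11>7]
(B,Q,Y): not NE [P1→A gives 9>4; P2→R gives 8>3; P3→Z gives 11>9]
(B,Q,Z): NE
(B,Q,W): not NE [P2→P gives 9>5; P3→Z gives 11>2]
(B,R,X): not NE [P3→W gives 8>0]
(B,R,Y): not NE [P3→W gives 8>5]
(B,R,Z): not NE [P1→A gives 8>4; P2→Q gives 9>7; P3→W gives 8>3]
(B,R,W): not NE [P2→P gives 9>6]

NE set: (B,Q,Z)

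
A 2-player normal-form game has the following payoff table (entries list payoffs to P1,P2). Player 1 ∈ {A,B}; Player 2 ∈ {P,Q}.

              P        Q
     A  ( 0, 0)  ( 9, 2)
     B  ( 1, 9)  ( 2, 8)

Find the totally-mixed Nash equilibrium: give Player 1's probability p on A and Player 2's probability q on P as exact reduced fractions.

(p,q) = (1/3, 7/8)

P1 indiff ⇒ q·0+(1-q)·9 = q·1+(1-q)·2 ⇒ q(-1) = (1-q)(-7) ⇒ q = 7/8
P2 indiff ⇒ p·0+(1-p)·9 = p·2+(1-p)·8 ⇒ p(-2) = (1-p)(-1) ⇒ p = 1/3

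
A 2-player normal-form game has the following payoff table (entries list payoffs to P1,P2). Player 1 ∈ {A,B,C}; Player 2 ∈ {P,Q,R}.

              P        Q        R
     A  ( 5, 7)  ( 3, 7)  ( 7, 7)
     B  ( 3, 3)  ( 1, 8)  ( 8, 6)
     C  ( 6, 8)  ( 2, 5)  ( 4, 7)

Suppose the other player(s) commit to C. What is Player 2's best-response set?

u_2(P vs C) = 8
u_2(Q vs C) = 5
u_2(R vs C) = 7
max payoff 8 at {P}

argmax u_2 = {P}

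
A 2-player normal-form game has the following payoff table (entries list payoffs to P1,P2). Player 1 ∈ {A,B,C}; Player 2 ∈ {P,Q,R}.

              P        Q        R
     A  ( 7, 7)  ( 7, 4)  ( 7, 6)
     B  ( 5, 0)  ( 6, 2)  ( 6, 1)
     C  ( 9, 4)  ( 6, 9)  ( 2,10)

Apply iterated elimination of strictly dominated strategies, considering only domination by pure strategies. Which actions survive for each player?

P1 drop B (A beats it: P:7>5 Q:7>6 R:7>6)
P2 drop Q (R beats it: A:6>4 C:10>9)
P1→{A,C} P2→{P,R}

Survivors P1:{A,C} P2:{P,R}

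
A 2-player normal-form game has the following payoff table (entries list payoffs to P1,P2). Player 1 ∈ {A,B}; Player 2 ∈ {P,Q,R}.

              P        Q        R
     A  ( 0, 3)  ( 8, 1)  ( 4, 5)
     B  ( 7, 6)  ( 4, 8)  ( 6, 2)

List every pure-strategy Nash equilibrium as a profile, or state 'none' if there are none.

(A,P): not NE [P1→B gives 7>0; P2→R gives 5>3]
(A,Q): not NE [P2→R gives 5>1]
(A,R): not NE [P1→B gives 6>4]
(B,P): not NE [P2→Q gives 8>6]
(B,Q): not NE [P1→A gives 8>4]
(B,R): not NE [P2→Q gives 8>2]

PSNE: ∅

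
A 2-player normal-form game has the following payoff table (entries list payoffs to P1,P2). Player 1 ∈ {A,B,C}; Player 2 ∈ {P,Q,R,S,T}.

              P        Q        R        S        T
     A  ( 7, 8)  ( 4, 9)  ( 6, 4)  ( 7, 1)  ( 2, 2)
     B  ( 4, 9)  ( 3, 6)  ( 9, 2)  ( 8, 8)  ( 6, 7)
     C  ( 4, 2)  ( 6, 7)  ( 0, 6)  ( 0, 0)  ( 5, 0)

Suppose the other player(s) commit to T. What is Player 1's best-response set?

u_1(A vs T) = 2
u_1(B vs T) = 6
u_1(C vs T) = 5
max payoff 6 at {B}

argmax u_1 = {B}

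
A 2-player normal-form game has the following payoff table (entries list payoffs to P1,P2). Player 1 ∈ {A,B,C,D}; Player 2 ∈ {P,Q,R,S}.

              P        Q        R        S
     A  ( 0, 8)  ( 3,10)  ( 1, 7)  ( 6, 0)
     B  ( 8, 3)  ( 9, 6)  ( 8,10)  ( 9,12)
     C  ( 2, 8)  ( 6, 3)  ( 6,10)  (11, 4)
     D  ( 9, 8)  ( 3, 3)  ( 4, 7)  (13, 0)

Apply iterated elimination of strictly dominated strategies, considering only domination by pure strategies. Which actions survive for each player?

Remaining: P1:{B,C,D} P2:{P,R,S}

P1 drop A (B beats it: P:8>0 Q:9>3 R:8>1 S:9>6)
P2 drop Q (R beats it: B:10>6 C:10>3 D:7>3)
P1→{B,C,D} P2→{P,R,S}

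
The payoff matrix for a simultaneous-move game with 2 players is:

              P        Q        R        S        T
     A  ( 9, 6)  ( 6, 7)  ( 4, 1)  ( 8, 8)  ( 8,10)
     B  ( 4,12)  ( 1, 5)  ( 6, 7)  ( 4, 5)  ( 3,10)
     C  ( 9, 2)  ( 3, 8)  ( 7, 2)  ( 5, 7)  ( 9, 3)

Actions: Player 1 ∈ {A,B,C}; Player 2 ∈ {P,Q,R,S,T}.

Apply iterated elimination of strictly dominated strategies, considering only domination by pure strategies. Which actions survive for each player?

Remaining: P1:{A,C} P2:{Q,S,T}

P1 drop B (C beats it: P:9>4 Q:3>1 R:7>6 S:5>4 T:9>3)
P2 drop P (Q beats it: A:7>6 C:8>2)
P2 drop R (Q beats it: A:7>1 C:8>2)
P1→{A,C} P2→{Q,S,T}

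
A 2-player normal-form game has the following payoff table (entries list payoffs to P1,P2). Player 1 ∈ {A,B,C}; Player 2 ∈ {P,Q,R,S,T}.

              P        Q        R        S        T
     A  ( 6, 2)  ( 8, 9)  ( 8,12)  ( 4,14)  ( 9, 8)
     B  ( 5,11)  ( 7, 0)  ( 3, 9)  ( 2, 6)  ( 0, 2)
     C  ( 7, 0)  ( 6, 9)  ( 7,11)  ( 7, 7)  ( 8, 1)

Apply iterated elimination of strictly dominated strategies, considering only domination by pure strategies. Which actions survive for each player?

P1 drop B (A beats it: P:6>5 Q:8>7 R:8>3 S:4>2 T:9>0)
P2 drop P (Q beats it: A:9>2 C:9>0)
P2 drop Q (R beats it: A:12>9 C:11>9)
P2 drop T (R beats it: A:12>8 C:11>1)
P1→{A,C} P2→{R,S}

Remaining: P1:{A,C} P2:{R,S}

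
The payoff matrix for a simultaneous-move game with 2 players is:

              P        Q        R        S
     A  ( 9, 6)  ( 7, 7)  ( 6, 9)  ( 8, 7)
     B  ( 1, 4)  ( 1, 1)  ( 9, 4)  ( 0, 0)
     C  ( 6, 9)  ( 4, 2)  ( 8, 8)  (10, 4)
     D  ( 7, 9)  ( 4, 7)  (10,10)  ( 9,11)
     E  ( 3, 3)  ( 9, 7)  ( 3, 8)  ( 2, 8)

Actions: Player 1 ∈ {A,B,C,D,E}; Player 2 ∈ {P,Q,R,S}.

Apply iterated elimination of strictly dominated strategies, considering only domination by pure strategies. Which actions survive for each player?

Survivors P1:{A,C,D} P2:{P,R,S}

P1 drop B (D beats it: P:7>1 Q:4>1 R:10>9 S:9>0)
P2 drop Q (R beats it: A:9>7 C:8>2 D:10>7 E:8>7)
P1 drop E (A beats it: P:9>3 R:6>3 S:8>2)
P1→{A,C,D} P2→{P,R,S}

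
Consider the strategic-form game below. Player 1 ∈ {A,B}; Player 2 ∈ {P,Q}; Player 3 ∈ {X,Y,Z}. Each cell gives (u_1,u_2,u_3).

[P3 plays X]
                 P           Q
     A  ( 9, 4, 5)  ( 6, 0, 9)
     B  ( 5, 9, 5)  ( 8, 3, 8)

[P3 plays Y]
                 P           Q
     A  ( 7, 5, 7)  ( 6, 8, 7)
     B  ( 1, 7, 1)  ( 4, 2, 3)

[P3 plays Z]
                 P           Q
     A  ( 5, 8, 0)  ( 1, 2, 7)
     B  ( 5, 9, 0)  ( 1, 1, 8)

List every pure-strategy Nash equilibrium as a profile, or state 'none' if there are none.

(A,P,X): not NE [P3→Y gives 7>5]
(A,P,Y): not NE [P2→Q gives 8>5]
(A,P,Z): not NE [P3→Y gives 7>0]
(A,Q,X): not NE [P1→B gives 8>6; P2→P gives 4>0]
(A,Q,Y): not NE [P3→X gives 9>7]
(A,Q,Z): not NE [P2→P gives 8>2; P3→X gives 9>7]
(B,P,X): not NE [P1→A gives 9>5]
(B,P,Y): not NE [P1→A gives 7>1; P3→X gives 5>1]
(B,P,Z): not NE [P3→X gives 5>0]
(B,Q,X): not NE [P2→P gives 9>3]
(B,Q,Y): not NE [P1→A gives 6>4; P2→P gives 7>2; P3→Z gives 8>3]
(B,Q,Z): not NE [P2→P gives 9>1]

PSNE: ∅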